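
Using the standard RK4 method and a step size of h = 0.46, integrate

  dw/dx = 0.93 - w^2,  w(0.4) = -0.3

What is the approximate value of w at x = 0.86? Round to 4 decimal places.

0.1168

RK4: k1 = f(x_n, w_n); k2 = f(x_n + h/2, w_n + (h/2)·k1); k3 = f(x_n + h/2, w_n + (h/2)·k2); k4 = f(x_n + h, w_n + h·k3); w_{n+1} = w_n + (h/6)·(k1 + 2k2 + 2k3 + k4).
x=0.400000, w=-0.300000:
  k1 = f(0.400000, -0.300000) = 0.840000
  k2 = f(0.630000, -0.106800) = 0.918594
  k3 = f(0.630000, -0.088723) = 0.922128
  k4 = f(0.860000, 0.124179) = 0.914580
  w ← -0.300000 + (0.46/6)·(k1 + 2k2 + 2k3 + k4) = 0.116762
w(0.86) ≈ 0.1168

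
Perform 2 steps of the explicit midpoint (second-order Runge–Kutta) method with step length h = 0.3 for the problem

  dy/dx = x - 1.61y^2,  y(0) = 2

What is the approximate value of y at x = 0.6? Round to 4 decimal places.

Midpoint: k1 = f(x_n, y_n); k2 = f(x_n + h/2, y_n + (h/2)·k1); y_{n+1} = y_n + h·k2.
x=0.000000, y=2.000000:
  k1 = f(0.000000, 2.000000) = -6.440000
  k2 = f(0.150000, 1.034000) = -1.571341
  y ← 2.000000 + 0.3·(-1.571341) = 1.528598
x=0.300000, y=1.528598:
  k1 = f(0.300000, 1.528598) = -3.461943
  k2 = f(0.450000, 1.009306) = -1.190105
  y ← 1.528598 + 0.3·(-1.190105) = 1.171566
y(0.6) ≈ 1.1716

1.1716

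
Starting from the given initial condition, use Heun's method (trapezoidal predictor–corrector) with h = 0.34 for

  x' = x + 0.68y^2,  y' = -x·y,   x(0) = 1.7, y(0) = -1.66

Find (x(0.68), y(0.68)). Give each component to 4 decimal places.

4.1051, -0.4124

Heun on (x,y): k1 = f(t_n, state_n); k2 = f(t_n + h, state_n + h·k1); state_{n+1} = state_n + (h/2)·(k1 + k2).
0.000000: (1.700000, -1.660000)
  k1 = (3.573808, 2.822000)
  predictor → (2.915095, -0.700520)
  k2 = (3.248790, 2.042082)
  → (2.859842, -0.833106)
0.340000: (2.859842, -0.833106)
  k1 = (3.331806, 2.382551)
  predictor → (3.992656, -0.023039)
  k2 = (3.993017, 0.091985)
  → (4.105062, -0.412435)
(x(0.68), y(0.68)) ≈ (4.1051, -0.4124)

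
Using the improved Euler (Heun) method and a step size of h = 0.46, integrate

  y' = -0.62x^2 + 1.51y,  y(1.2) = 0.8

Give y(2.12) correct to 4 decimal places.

Heun: k1 = f(x_n, y_n); k2 = f(x_n + h, y_n + h·k1); y_{n+1} = y_n + (h/2)·(k1 + k2).
x=1.200000, y=0.800000:
  k1 = f(1.200000, 0.800000) = 0.315200
  k2 = f(1.660000, 0.944992) = -0.281534
  y ← 0.800000 + (0.46/2)·(0.315200 + (-0.281534)) = 0.807743
x=1.660000, y=0.807743:
  k1 = f(1.660000, 0.807743) = -0.488780
  k2 = f(2.120000, 0.582904) = -1.906342
  y ← 0.807743 + (0.46/2)·(-0.488780 + (-1.906342)) = 0.256865
y(2.12) ≈ 0.2569

0.2569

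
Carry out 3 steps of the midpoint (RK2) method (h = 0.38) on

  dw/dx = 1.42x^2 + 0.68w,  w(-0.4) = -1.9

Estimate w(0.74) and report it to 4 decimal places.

Midpoint: k1 = f(x_n, w_n); k2 = f(x_n + h/2, w_n + (h/2)·k1); w_{n+1} = w_n + h·k2.
x=-0.400000, w=-1.900000:
  k1 = f(-0.400000, -1.900000) = -1.064800
  k2 = f(-0.210000, -2.102312) = -1.366950
  w ← -1.900000 + 0.38·(-1.366950) = -2.419441
x=-0.020000, w=-2.419441:
  k1 = f(-0.020000, -2.419441) = -1.644652
  k2 = f(0.170000, -2.731925) = -1.816671
  w ← -2.419441 + 0.38·(-1.816671) = -3.109776
x=0.360000, w=-3.109776:
  k1 = f(0.360000, -3.109776) = -1.930616
  k2 = f(0.550000, -3.476593) = -1.934533
  w ← -3.109776 + 0.38·(-1.934533) = -3.844899
w(0.74) ≈ -3.8449

-3.8449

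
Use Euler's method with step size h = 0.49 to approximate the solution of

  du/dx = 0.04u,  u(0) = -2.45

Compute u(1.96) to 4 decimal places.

-2.6478

Euler: u_{n+1} = u_n + h·f(x_n, u_n).
x=0.000000, u=-2.450000: f=-0.098000 → u ← -2.450000 + 0.49·(-0.098000) = -2.498020
x=0.490000, u=-2.498020: f=-0.099921 → u ← -2.498020 + 0.49·(-0.099921) = -2.546981
x=0.980000, u=-2.546981: f=-0.101879 → u ← -2.546981 + 0.49·(-0.101879) = -2.596902
x=1.470000, u=-2.596902: f=-0.103876 → u ← -2.596902 + 0.49·(-0.103876) = -2.647801
u(1.96) ≈ -2.6478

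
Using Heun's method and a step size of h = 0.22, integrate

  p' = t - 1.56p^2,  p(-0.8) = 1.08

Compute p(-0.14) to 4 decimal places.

0.3630

Heun: k1 = f(t_n, p_n); k2 = f(t_n + h, p_n + h·k1); p_{n+1} = p_n + (h/2)·(k1 + k2).
t=-0.800000, p=1.080000:
  k1 = f(-0.800000, 1.080000) = -2.619584
  k2 = f(-0.580000, 0.503692) = -0.975780
  p ← 1.080000 + (0.22/2)·(-2.619584 + (-0.975780)) = 0.684510
t=-0.580000, p=0.684510:
  k1 = f(-0.580000, 0.684510) = -1.310944
  k2 = f(-0.360000, 0.396102) = -0.604759
  p ← 0.684510 + (0.22/2)·(-1.310944 + (-0.604759)) = 0.473783
t=-0.360000, p=0.473783:
  k1 = f(-0.360000, 0.473783) = -0.710173
  k2 = f(-0.140000, 0.317545) = -0.297302
  p ← 0.473783 + (0.22/2)·(-0.710173 + (-0.297302)) = 0.362960
p(-0.14) ≈ 0.3630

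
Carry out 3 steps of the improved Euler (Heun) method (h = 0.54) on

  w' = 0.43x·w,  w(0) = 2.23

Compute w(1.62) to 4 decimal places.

Heun: k1 = f(x_n, w_n); k2 = f(x_n + h, w_n + h·k1); w_{n+1} = w_n + (h/2)·(k1 + k2).
x=0.000000, w=2.230000:
  k1 = f(0.000000, 2.230000) = 0.000000
  k2 = f(0.540000, 2.230000) = 0.517806
  w ← 2.230000 + (0.54/2)·(0.000000 + 0.517806) = 2.369808
x=0.540000, w=2.369808:
  k1 = f(0.540000, 2.369808) = 0.550269
  k2 = f(1.080000, 2.666953) = 1.238533
  w ← 2.369808 + (0.54/2)·(0.550269 + 1.238533) = 2.852784
x=1.080000, w=2.852784:
  k1 = f(1.080000, 2.852784) = 1.324833
  k2 = f(1.620000, 3.568194) = 2.485604
  w ← 2.852784 + (0.54/2)·(1.324833 + 2.485604) = 3.881602
w(1.62) ≈ 3.8816

3.8816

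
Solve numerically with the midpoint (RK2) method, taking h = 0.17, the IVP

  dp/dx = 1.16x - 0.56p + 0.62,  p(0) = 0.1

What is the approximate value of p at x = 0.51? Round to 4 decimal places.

Midpoint: k1 = f(x_n, p_n); k2 = f(x_n + h/2, p_n + (h/2)·k1); p_{n+1} = p_n + h·k2.
x=0.000000, p=0.100000:
  k1 = f(0.000000, 0.100000) = 0.564000
  k2 = f(0.085000, 0.147940) = 0.635754
  p ← 0.100000 + 0.17·0.635754 = 0.208078
x=0.170000, p=0.208078:
  k1 = f(0.170000, 0.208078) = 0.700676
  k2 = f(0.255000, 0.267636) = 0.765924
  p ← 0.208078 + 0.17·0.765924 = 0.338285
x=0.340000, p=0.338285:
  k1 = f(0.340000, 0.338285) = 0.824960
  k2 = f(0.425000, 0.408407) = 0.884292
  p ← 0.338285 + 0.17·0.884292 = 0.488615
p(0.51) ≈ 0.4886

0.4886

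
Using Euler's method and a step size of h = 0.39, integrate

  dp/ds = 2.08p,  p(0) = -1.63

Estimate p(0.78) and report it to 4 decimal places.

-5.3471

Euler: p_{n+1} = p_n + h·f(s_n, p_n).
s=0.000000, p=-1.630000: f=-3.390400 → p ← -1.630000 + 0.39·(-3.390400) = -2.952256
s=0.390000, p=-2.952256: f=-6.140692 → p ← -2.952256 + 0.39·(-6.140692) = -5.347126
p(0.78) ≈ -5.3471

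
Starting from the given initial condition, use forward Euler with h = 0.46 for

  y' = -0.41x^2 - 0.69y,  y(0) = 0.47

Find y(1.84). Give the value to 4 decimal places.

Euler: y_{n+1} = y_n + h·f(x_n, y_n).
x=0.000000, y=0.470000: f=-0.324300 → y ← 0.470000 + 0.46·(-0.324300) = 0.320822
x=0.460000, y=0.320822: f=-0.308123 → y ← 0.320822 + 0.46·(-0.308123) = 0.179085
x=0.920000, y=0.179085: f=-0.470593 → y ← 0.179085 + 0.46·(-0.470593) = -0.037387
x=1.380000, y=-0.037387: f=-0.755007 → y ← -0.037387 + 0.46·(-0.755007) = -0.384690
y(1.84) ≈ -0.3847

-0.3847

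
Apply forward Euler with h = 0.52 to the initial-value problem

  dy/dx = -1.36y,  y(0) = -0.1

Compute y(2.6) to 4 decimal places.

Euler: y_{n+1} = y_n + h·f(x_n, y_n).
x=0.000000, y=-0.100000: f=0.136000 → y ← -0.100000 + 0.52·0.136000 = -0.029280
x=0.520000, y=-0.029280: f=0.039821 → y ← -0.029280 + 0.52·0.039821 = -0.008573
x=1.040000, y=-0.008573: f=0.011660 → y ← -0.008573 + 0.52·0.011660 = -0.002510
x=1.560000, y=-0.002510: f=0.003414 → y ← -0.002510 + 0.52·0.003414 = -0.000735
x=2.080000, y=-0.000735: f=0.001000 → y ← -0.000735 + 0.52·0.001000 = -0.000215
y(2.6) ≈ -0.0002

-0.0002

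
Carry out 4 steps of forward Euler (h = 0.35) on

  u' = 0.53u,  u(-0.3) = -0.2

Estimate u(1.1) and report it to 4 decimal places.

Euler: u_{n+1} = u_n + h·f(x_n, u_n).
x=-0.300000, u=-0.200000: f=-0.106000 → u ← -0.200000 + 0.35·(-0.106000) = -0.237100
x=0.050000, u=-0.237100: f=-0.125663 → u ← -0.237100 + 0.35·(-0.125663) = -0.281082
x=0.400000, u=-0.281082: f=-0.148973 → u ← -0.281082 + 0.35·(-0.148973) = -0.333223
x=0.750000, u=-0.333223: f=-0.176608 → u ← -0.333223 + 0.35·(-0.176608) = -0.395036
u(1.1) ≈ -0.3950

-0.3950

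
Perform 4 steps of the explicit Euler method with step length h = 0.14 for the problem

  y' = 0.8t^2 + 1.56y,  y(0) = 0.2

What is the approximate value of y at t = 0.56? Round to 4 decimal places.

Euler: y_{n+1} = y_n + h·f(t_n, y_n).
t=0.000000, y=0.200000: f=0.312000 → y ← 0.200000 + 0.14·0.312000 = 0.243680
t=0.140000, y=0.243680: f=0.395821 → y ← 0.243680 + 0.14·0.395821 = 0.299095
t=0.280000, y=0.299095: f=0.529308 → y ← 0.299095 + 0.14·0.529308 = 0.373198
t=0.420000, y=0.373198: f=0.723309 → y ← 0.373198 + 0.14·0.723309 = 0.474461
y(0.56) ≈ 0.4745

0.4745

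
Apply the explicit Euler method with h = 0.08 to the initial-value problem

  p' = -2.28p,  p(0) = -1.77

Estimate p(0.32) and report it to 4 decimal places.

Euler: p_{n+1} = p_n + h·f(x_n, p_n).
x=0.000000, p=-1.770000: f=4.035600 → p ← -1.770000 + 0.08·4.035600 = -1.447152
x=0.080000, p=-1.447152: f=3.299507 → p ← -1.447152 + 0.08·3.299507 = -1.183191
x=0.160000, p=-1.183191: f=2.697677 → p ← -1.183191 + 0.08·2.697677 = -0.967377
x=0.240000, p=-0.967377: f=2.205620 → p ← -0.967377 + 0.08·2.205620 = -0.790928
p(0.32) ≈ -0.7909

-0.7909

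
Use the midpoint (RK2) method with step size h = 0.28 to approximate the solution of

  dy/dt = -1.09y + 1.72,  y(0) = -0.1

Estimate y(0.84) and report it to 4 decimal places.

Midpoint: k1 = f(t_n, y_n); k2 = f(t_n + h/2, y_n + (h/2)·k1); y_{n+1} = y_n + h·k2.
t=0.000000, y=-0.100000:
  k1 = f(0.000000, -0.100000) = 1.829000
  k2 = f(0.140000, 0.156060) = 1.549895
  y ← -0.100000 + 0.28·1.549895 = 0.333970
t=0.280000, y=0.333970:
  k1 = f(0.280000, 0.333970) = 1.355972
  k2 = f(0.420000, 0.523807) = 1.149051
  y ← 0.333970 + 0.28·1.149051 = 0.655705
t=0.560000, y=0.655705:
  k1 = f(0.560000, 0.655705) = 1.005282
  k2 = f(0.700000, 0.796444) = 0.851876
  y ← 0.655705 + 0.28·0.851876 = 0.894230
y(0.84) ≈ 0.8942

0.8942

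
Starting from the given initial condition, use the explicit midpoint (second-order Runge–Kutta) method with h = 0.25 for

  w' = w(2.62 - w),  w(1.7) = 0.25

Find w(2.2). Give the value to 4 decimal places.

Midpoint: k1 = f(x_n, w_n); k2 = f(x_n + h/2, w_n + (h/2)·k1); w_{n+1} = w_n + h·k2.
x=1.700000, w=0.250000:
  k1 = f(1.700000, 0.250000) = 0.592500
  k2 = f(1.825000, 0.324063) = 0.744027
  w ← 0.250000 + 0.25·0.744027 = 0.436007
x=1.950000, w=0.436007:
  k1 = f(1.950000, 0.436007) = 0.952236
  k2 = f(2.075000, 0.555036) = 1.146130
  w ← 0.436007 + 0.25·1.146130 = 0.722539
w(2.2) ≈ 0.7225

0.7225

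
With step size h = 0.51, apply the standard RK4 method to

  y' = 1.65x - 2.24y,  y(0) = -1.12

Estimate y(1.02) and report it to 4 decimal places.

RK4: k1 = f(x_n, y_n); k2 = f(x_n + h/2, y_n + (h/2)·k1); k3 = f(x_n + h/2, y_n + (h/2)·k2); k4 = f(x_n + h, y_n + h·k3); y_{n+1} = y_n + (h/6)·(k1 + 2k2 + 2k3 + k4).
x=0.000000, y=-1.120000:
  k1 = f(0.000000, -1.120000) = 2.508800
  k2 = f(0.255000, -0.480256) = 1.496523
  k3 = f(0.255000, -0.738387) = 2.074736
  k4 = f(0.510000, -0.061885) = 0.980122
  y ← -1.120000 + (0.51/6)·(k1 + 2k2 + 2k3 + k4) = -0.216328
x=0.510000, y=-0.216328:
  k1 = f(0.510000, -0.216328) = 1.326074
  k2 = f(0.765000, 0.121821) = 0.989370
  k3 = f(0.765000, 0.035962) = 1.181695
  k4 = f(1.020000, 0.386337) = 0.817605
  y ← -0.216328 + (0.51/6)·(k1 + 2k2 + 2k3 + k4) = 0.334966
y(1.02) ≈ 0.3350

0.3350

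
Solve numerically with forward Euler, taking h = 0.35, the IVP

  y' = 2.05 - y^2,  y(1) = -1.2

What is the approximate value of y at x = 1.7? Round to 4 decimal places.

Euler: y_{n+1} = y_n + h·f(x_n, y_n).
x=1.000000, y=-1.200000: f=0.610000 → y ← -1.200000 + 0.35·0.610000 = -0.986500
x=1.350000, y=-0.986500: f=1.076818 → y ← -0.986500 + 0.35·1.076818 = -0.609614
y(1.7) ≈ -0.6096

-0.6096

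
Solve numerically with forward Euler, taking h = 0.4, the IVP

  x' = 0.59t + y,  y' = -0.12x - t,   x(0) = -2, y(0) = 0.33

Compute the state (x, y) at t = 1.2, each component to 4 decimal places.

Euler on (x,y): x_{n+1} = x_n + h·x', y_{n+1} = y_n + h·y'.
0.000000: (-2.000000, 0.330000); f=(0.330000, 0.240000) → (-1.868000, 0.426000)
0.400000: (-1.868000, 0.426000); f=(0.662000, -0.175840) → (-1.603200, 0.355664)
0.800000: (-1.603200, 0.355664); f=(0.827664, -0.607616) → (-1.272134, 0.112618)
(x(1.2), y(1.2)) ≈ (-1.2721, 0.1126)

-1.2721, 0.1126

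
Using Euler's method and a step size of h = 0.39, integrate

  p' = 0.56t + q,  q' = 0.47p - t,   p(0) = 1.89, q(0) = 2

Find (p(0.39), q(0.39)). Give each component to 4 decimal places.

2.6700, 2.3464

Euler on (p,q): p_{n+1} = p_n + h·p', q_{n+1} = q_n + h·q'.
0.000000: (1.890000, 2.000000); f=(2.000000, 0.888300) → (2.670000, 2.346437)
(p(0.39), q(0.39)) ≈ (2.6700, 2.3464)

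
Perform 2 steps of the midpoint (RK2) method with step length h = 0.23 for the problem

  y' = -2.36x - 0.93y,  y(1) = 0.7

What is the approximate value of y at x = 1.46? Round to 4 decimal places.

Midpoint: k1 = f(x_n, y_n); k2 = f(x_n + h/2, y_n + (h/2)·k1); y_{n+1} = y_n + h·k2.
x=1.000000, y=0.700000:
  k1 = f(1.000000, 0.700000) = -3.011000
  k2 = f(1.115000, 0.353735) = -2.960374
  y ← 0.700000 + 0.23·(-2.960374) = 0.019114
x=1.230000, y=0.019114:
  k1 = f(1.230000, 0.019114) = -2.920576
  k2 = f(1.345000, -0.316752) = -2.879620
  y ← 0.019114 + 0.23·(-2.879620) = -0.643199
y(1.46) ≈ -0.6432

-0.6432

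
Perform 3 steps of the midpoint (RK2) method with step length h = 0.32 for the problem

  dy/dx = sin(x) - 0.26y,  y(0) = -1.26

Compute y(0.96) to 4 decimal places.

-0.5851

Midpoint: k1 = f(x_n, y_n); k2 = f(x_n + h/2, y_n + (h/2)·k1); y_{n+1} = y_n + h·k2.
x=0.000000, y=-1.260000:
  k1 = f(0.000000, -1.260000) = 0.327600
  k2 = f(0.160000, -1.207584) = 0.473290
  y ← -1.260000 + 0.32·0.473290 = -1.108547
x=0.320000, y=-1.108547:
  k1 = f(0.320000, -1.108547) = 0.602789
  k2 = f(0.480000, -1.012101) = 0.724925
  y ← -1.108547 + 0.32·0.724925 = -0.876571
x=0.640000, y=-0.876571:
  k1 = f(0.640000, -0.876571) = 0.825104
  k2 = f(0.800000, -0.744554) = 0.910940
  y ← -0.876571 + 0.32·0.910940 = -0.585070
y(0.96) ≈ -0.5851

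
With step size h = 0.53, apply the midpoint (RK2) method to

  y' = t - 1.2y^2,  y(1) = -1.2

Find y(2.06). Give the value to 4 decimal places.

-4.3158

Midpoint: k1 = f(t_n, y_n); k2 = f(t_n + h/2, y_n + (h/2)·k1); y_{n+1} = y_n + h·k2.
t=1.000000, y=-1.200000:
  k1 = f(1.000000, -1.200000) = -0.728000
  k2 = f(1.265000, -1.392920) = -1.063271
  y ← -1.200000 + 0.53·(-1.063271) = -1.763534
t=1.530000, y=-1.763534:
  k1 = f(1.530000, -1.763534) = -2.202062
  k2 = f(1.795000, -2.347080) = -4.815543
  y ← -1.763534 + 0.53·(-4.815543) = -4.315771
y(2.06) ≈ -4.3158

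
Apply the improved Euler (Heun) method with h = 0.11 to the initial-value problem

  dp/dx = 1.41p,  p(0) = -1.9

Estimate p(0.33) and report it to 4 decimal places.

Heun: k1 = f(x_n, p_n); k2 = f(x_n + h, p_n + h·k1); p_{n+1} = p_n + (h/2)·(k1 + k2).
x=0.000000, p=-1.900000:
  k1 = f(0.000000, -1.900000) = -2.679000
  k2 = f(0.110000, -2.194690) = -3.094513
  p ← -1.900000 + (0.11/2)·(-2.679000 + (-3.094513)) = -2.217543
x=0.110000, p=-2.217543:
  k1 = f(0.110000, -2.217543) = -3.126736
  k2 = f(0.220000, -2.561484) = -3.611693
  p ← -2.217543 + (0.11/2)·(-3.126736 + (-3.611693)) = -2.588157
x=0.220000, p=-2.588157:
  k1 = f(0.220000, -2.588157) = -3.649301
  k2 = f(0.330000, -2.989580) = -4.215308
  p ← -2.588157 + (0.11/2)·(-3.649301 + (-4.215308)) = -3.020710
p(0.33) ≈ -3.0207

-3.0207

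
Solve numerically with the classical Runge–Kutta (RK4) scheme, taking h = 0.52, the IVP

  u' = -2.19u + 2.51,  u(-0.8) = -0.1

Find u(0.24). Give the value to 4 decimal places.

1.0075

RK4: k1 = f(t_n, u_n); k2 = f(t_n + h/2, u_n + (h/2)·k1); k3 = f(t_n + h/2, u_n + (h/2)·k2); k4 = f(t_n + h, u_n + h·k3); u_{n+1} = u_n + (h/6)·(k1 + 2k2 + 2k3 + k4).
t=-0.800000, u=-0.100000:
  k1 = f(-0.800000, -0.100000) = 2.729000
  k2 = f(-0.540000, 0.609540) = 1.175107
  k3 = f(-0.540000, 0.205528) = 2.059894
  k4 = f(-0.280000, 0.971145) = 0.383193
  u ← -0.100000 + (0.52/6)·(k1 + 2k2 + 2k3 + k4) = 0.730457
t=-0.280000, u=0.730457:
  k1 = f(-0.280000, 0.730457) = 0.910299
  k2 = f(-0.020000, 0.967135) = 0.391975
  k3 = f(-0.020000, 0.832370) = 0.687109
  k4 = f(0.240000, 1.087754) = 0.127820
  u ← 0.730457 + (0.52/6)·(k1 + 2k2 + 2k3 + k4) = 1.007468
u(0.24) ≈ 1.0075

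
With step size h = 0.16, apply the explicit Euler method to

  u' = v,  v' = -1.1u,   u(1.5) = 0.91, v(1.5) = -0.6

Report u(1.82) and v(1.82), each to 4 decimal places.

Euler on (u,v): u_{n+1} = u_n + h·u', v_{n+1} = v_n + h·v'.
1.500000: (0.910000, -0.600000); f=(-0.600000, -1.001000) → (0.814000, -0.760160)
1.660000: (0.814000, -0.760160); f=(-0.760160, -0.895400) → (0.692374, -0.903424)
(u(1.82), v(1.82)) ≈ (0.6924, -0.9034)

0.6924, -0.9034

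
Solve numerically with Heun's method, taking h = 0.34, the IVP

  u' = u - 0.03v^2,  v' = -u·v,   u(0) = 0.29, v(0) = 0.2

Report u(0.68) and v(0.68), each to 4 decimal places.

Heun on (u,v): k1 = f(t_n, state_n); k2 = f(t_n + h, state_n + h·k1); state_{n+1} = state_n + (h/2)·(k1 + k2).
0.000000: (0.290000, 0.200000)
  k1 = (0.288800, -0.058000)
  predictor → (0.388192, 0.180280)
  k2 = (0.387217, -0.069983)
  → (0.404923, 0.178243)
0.340000: (0.404923, 0.178243)
  k1 = (0.403970, -0.072175)
  predictor → (0.542273, 0.153703)
  k2 = (0.541564, -0.083349)
  → (0.565664, 0.151804)
(u(0.68), v(0.68)) ≈ (0.5657, 0.1518)

0.5657, 0.1518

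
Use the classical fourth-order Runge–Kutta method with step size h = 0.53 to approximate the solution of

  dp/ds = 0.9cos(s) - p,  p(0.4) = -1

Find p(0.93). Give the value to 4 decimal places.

-0.3067

RK4: k1 = f(s_n, p_n); k2 = f(s_n + h/2, p_n + (h/2)·k1); k3 = f(s_n + h/2, p_n + (h/2)·k2); k4 = f(s_n + h, p_n + h·k3); p_{n+1} = p_n + (h/6)·(k1 + 2k2 + 2k3 + k4).
s=0.400000, p=-1.000000:
  k1 = f(0.400000, -1.000000) = 1.828955
  k2 = f(0.665000, -0.515327) = 1.223552
  k3 = f(0.665000, -0.675759) = 1.383984
  k4 = f(0.930000, -0.266489) = 0.804539
  p ← -1.000000 + (0.53/6)·(k1 + 2k2 + 2k3 + k4) = -0.306710
p(0.93) ≈ -0.3067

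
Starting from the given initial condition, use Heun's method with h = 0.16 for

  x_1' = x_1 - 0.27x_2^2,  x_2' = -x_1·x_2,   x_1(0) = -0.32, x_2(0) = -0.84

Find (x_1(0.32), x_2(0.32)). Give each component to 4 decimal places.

-0.5199, -0.9577

Heun on (x_1,x_2): k1 = f(x_n, state_n); k2 = f(x_n + h, state_n + h·k1); state_{n+1} = state_n + (h/2)·(k1 + k2).
0.000000: (-0.320000, -0.840000)
  k1 = (-0.510512, -0.268800)
  predictor → (-0.401682, -0.883008)
  k2 = (-0.612202, -0.354688)
  → (-0.409817, -0.889879)
0.160000: (-0.409817, -0.889879)
  k1 = (-0.623626, -0.364688)
  predictor → (-0.509597, -0.948229)
  k2 = (-0.752365, -0.483215)
  → (-0.519896, -0.957711)
(x_1(0.32), x_2(0.32)) ≈ (-0.5199, -0.9577)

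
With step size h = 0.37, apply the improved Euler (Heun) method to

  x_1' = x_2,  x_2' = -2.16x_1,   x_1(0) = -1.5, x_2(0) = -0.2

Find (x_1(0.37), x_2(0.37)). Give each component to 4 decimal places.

-1.3522, 1.0284

Heun on (x_1,x_2): k1 = f(t_n, state_n); k2 = f(t_n + h, state_n + h·k1); state_{n+1} = state_n + (h/2)·(k1 + k2).
0.000000: (-1.500000, -0.200000)
  k1 = (-0.200000, 3.240000)
  predictor → (-1.574000, 0.998800)
  k2 = (0.998800, 3.399840)
  → (-1.352222, 1.028370)
(x_1(0.37), x_2(0.37)) ≈ (-1.3522, 1.0284)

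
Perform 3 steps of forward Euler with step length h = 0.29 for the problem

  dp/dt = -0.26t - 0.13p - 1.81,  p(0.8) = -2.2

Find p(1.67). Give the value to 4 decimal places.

-3.7155

Euler: p_{n+1} = p_n + h·f(t_n, p_n).
t=0.800000, p=-2.200000: f=-1.732000 → p ← -2.200000 + 0.29·(-1.732000) = -2.702280
t=1.090000, p=-2.702280: f=-1.742104 → p ← -2.702280 + 0.29·(-1.742104) = -3.207490
t=1.380000, p=-3.207490: f=-1.751826 → p ← -3.207490 + 0.29·(-1.751826) = -3.715520
p(1.67) ≈ -3.7155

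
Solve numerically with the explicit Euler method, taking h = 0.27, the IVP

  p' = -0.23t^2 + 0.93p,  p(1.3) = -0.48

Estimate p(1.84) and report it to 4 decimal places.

Euler: p_{n+1} = p_n + h·f(t_n, p_n).
t=1.300000, p=-0.480000: f=-0.835100 → p ← -0.480000 + 0.27·(-0.835100) = -0.705477
t=1.570000, p=-0.705477: f=-1.223021 → p ← -0.705477 + 0.27·(-1.223021) = -1.035693
p(1.84) ≈ -1.0357

-1.0357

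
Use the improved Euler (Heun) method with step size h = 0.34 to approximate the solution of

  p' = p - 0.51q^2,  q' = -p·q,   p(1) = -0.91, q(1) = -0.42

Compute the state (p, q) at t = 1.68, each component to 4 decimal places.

-1.9513, -1.0079

Heun on (p,q): k1 = f(t_n, state_n); k2 = f(t_n + h, state_n + h·k1); state_{n+1} = state_n + (h/2)·(k1 + k2).
1.000000: (-0.910000, -0.420000)
  k1 = (-0.999964, -0.382200)
  predictor → (-1.249988, -0.549948)
  k2 = (-1.404234, -0.687428)
  → (-1.318714, -0.601837)
1.340000: (-1.318714, -0.601837)
  k1 = (-1.503439, -0.793650)
  predictor → (-1.829883, -0.871678)
  k2 = (-2.217392, -1.595069)
  → (-1.951255, -1.007919)
(p(1.68), q(1.68)) ≈ (-1.9513, -1.0079)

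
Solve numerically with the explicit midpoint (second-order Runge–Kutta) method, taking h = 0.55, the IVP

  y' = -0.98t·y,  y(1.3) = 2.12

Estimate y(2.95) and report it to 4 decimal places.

Midpoint: k1 = f(t_n, y_n); k2 = f(t_n + h/2, y_n + (h/2)·k1); y_{n+1} = y_n + h·k2.
t=1.300000, y=2.120000:
  k1 = f(1.300000, 2.120000) = -2.700880
  k2 = f(1.575000, 1.377258) = -2.125798
  y ← 2.120000 + 0.55·(-2.125798) = 0.950811
t=1.850000, y=0.950811:
  k1 = f(1.850000, 0.950811) = -1.723821
  k2 = f(2.125000, 0.476761) = -0.992854
  y ← 0.950811 + 0.55·(-0.992854) = 0.404742
t=2.400000, y=0.404742:
  k1 = f(2.400000, 0.404742) = -0.951952
  k2 = f(2.675000, 0.142955) = -0.374756
  y ← 0.404742 + 0.55·(-0.374756) = 0.198626
y(2.95) ≈ 0.1986

0.1986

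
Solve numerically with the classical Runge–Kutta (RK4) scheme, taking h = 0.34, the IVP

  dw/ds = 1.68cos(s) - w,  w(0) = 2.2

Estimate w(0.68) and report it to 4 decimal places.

1.8703

RK4: k1 = f(s_n, w_n); k2 = f(s_n + h/2, w_n + (h/2)·k1); k3 = f(s_n + h/2, w_n + (h/2)·k2); k4 = f(s_n + h, w_n + h·k3); w_{n+1} = w_n + (h/6)·(k1 + 2k2 + 2k3 + k4).
s=0.000000, w=2.200000:
  k1 = f(0.000000, 2.200000) = -0.520000
  k2 = f(0.170000, 2.111600) = -0.455818
  k3 = f(0.170000, 2.122511) = -0.466729
  k4 = f(0.340000, 2.041312) = -0.457484
  w ← 2.200000 + (0.34/6)·(k1 + 2k2 + 2k3 + k4) = 2.040054
s=0.340000, w=2.040054:
  k1 = f(0.340000, 2.040054) = -0.456226
  k2 = f(0.510000, 1.962496) = -0.496285
  k3 = f(0.510000, 1.955686) = -0.489475
  k4 = f(0.680000, 1.873633) = -0.567310
  w ← 2.040054 + (0.34/6)·(k1 + 2k2 + 2k3 + k4) = 1.870334
w(0.68) ≈ 1.8703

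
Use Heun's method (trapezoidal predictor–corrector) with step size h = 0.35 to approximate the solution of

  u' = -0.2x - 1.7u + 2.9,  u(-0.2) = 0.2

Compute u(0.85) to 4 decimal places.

1.3599

Heun: k1 = f(x_n, u_n); k2 = f(x_n + h, u_n + h·k1); u_{n+1} = u_n + (h/2)·(k1 + k2).
x=-0.200000, u=0.200000:
  k1 = f(-0.200000, 0.200000) = 2.600000
  k2 = f(0.150000, 1.110000) = 0.983000
  u ← 0.200000 + (0.35/2)·(2.600000 + 0.983000) = 0.827025
x=0.150000, u=0.827025:
  k1 = f(0.150000, 0.827025) = 1.464058
  k2 = f(0.500000, 1.339445) = 0.522943
  u ← 0.827025 + (0.35/2)·(1.464058 + 0.522943) = 1.174750
x=0.500000, u=1.174750:
  k1 = f(0.500000, 1.174750) = 0.802925
  k2 = f(0.850000, 1.455774) = 0.255185
  u ← 1.174750 + (0.35/2)·(0.802925 + 0.255185) = 1.359919
u(0.85) ≈ 1.3599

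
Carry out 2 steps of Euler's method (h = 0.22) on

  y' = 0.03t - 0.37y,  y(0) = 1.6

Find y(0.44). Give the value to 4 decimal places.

Euler: y_{n+1} = y_n + h·f(t_n, y_n).
t=0.000000, y=1.600000: f=-0.592000 → y ← 1.600000 + 0.22·(-0.592000) = 1.469760
t=0.220000, y=1.469760: f=-0.537211 → y ← 1.469760 + 0.22·(-0.537211) = 1.351574
y(0.44) ≈ 1.3516

1.3516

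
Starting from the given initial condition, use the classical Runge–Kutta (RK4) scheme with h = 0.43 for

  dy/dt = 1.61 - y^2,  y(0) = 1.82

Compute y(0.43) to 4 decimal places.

1.4395

RK4: k1 = f(t_n, y_n); k2 = f(t_n + h/2, y_n + (h/2)·k1); k3 = f(t_n + h/2, y_n + (h/2)·k2); k4 = f(t_n + h, y_n + h·k3); y_{n+1} = y_n + (h/6)·(k1 + 2k2 + 2k3 + k4).
t=0.000000, y=1.820000:
  k1 = f(0.000000, 1.820000) = -1.702400
  k2 = f(0.215000, 1.453984) = -0.504069
  k3 = f(0.215000, 1.711625) = -1.319660
  k4 = f(0.430000, 1.252546) = 0.041128
  y ← 1.820000 + (0.43/6)·(k1 + 2k2 + 2k3 + k4) = 1.439541
y(0.43) ≈ 1.4395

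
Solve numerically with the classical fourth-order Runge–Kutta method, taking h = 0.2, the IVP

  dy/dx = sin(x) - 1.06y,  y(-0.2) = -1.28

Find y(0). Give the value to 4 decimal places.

RK4: k1 = f(x_n, y_n); k2 = f(x_n + h/2, y_n + (h/2)·k1); k3 = f(x_n + h/2, y_n + (h/2)·k2); k4 = f(x_n + h, y_n + h·k3); y_{n+1} = y_n + (h/6)·(k1 + 2k2 + 2k3 + k4).
x=-0.200000, y=-1.280000:
  k1 = f(-0.200000, -1.280000) = 1.158131
  k2 = f(-0.100000, -1.164187) = 1.134205
  k3 = f(-0.100000, -1.166580) = 1.136741
  k4 = f(0.000000, -1.052652) = 1.115811
  y ← -1.280000 + (0.2/6)·(k1 + 2k2 + 2k3 + k4) = -1.052806
y(0) ≈ -1.0528

-1.0528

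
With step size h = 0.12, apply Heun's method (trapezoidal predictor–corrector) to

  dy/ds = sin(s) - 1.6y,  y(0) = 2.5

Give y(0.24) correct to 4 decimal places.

Heun: k1 = f(s_n, y_n); k2 = f(s_n + h, y_n + h·k1); y_{n+1} = y_n + (h/2)·(k1 + k2).
s=0.000000, y=2.500000:
  k1 = f(0.000000, 2.500000) = -4.000000
  k2 = f(0.120000, 2.020000) = -3.112288
  y ← 2.500000 + (0.12/2)·(-4.000000 + (-3.112288)) = 2.073263
s=0.120000, y=2.073263:
  k1 = f(0.120000, 2.073263) = -3.197508
  k2 = f(0.240000, 1.689562) = -2.465596
  y ← 2.073263 + (0.12/2)·(-3.197508 + (-2.465596)) = 1.733476
y(0.24) ≈ 1.7335

1.7335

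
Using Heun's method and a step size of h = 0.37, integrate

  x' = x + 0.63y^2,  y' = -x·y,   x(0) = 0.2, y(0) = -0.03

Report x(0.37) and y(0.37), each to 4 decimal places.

0.2879, -0.0275

Heun on (x,y): k1 = f(t_n, state_n); k2 = f(t_n + h, state_n + h·k1); state_{n+1} = state_n + (h/2)·(k1 + k2).
0.000000: (0.200000, -0.030000)
  k1 = (0.200567, 0.006000)
  predictor → (0.274210, -0.027780)
  k2 = (0.274696, 0.007618)
  → (0.287924, -0.027481)
(x(0.37), y(0.37)) ≈ (0.2879, -0.0275)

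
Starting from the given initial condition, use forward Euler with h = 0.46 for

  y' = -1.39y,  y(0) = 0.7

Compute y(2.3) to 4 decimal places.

0.0043

Euler: y_{n+1} = y_n + h·f(s_n, y_n).
s=0.000000, y=0.700000: f=-0.973000 → y ← 0.700000 + 0.46·(-0.973000) = 0.252420
s=0.460000, y=0.252420: f=-0.350864 → y ← 0.252420 + 0.46·(-0.350864) = 0.091023
s=0.920000, y=0.091023: f=-0.126521 → y ← 0.091023 + 0.46·(-0.126521) = 0.032823
s=1.380000, y=0.032823: f=-0.045624 → y ← 0.032823 + 0.46·(-0.045624) = 0.011836
s=1.840000, y=0.011836: f=-0.016452 → y ← 0.011836 + 0.46·(-0.016452) = 0.004268
y(2.3) ≈ 0.0043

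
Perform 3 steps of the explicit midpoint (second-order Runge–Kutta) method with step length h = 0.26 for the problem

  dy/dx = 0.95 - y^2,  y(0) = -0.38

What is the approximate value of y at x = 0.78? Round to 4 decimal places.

Midpoint: k1 = f(x_n, y_n); k2 = f(x_n + h/2, y_n + (h/2)·k1); y_{n+1} = y_n + h·k2.
x=0.000000, y=-0.380000:
  k1 = f(0.000000, -0.380000) = 0.805600
  k2 = f(0.130000, -0.275272) = 0.874225
  y ← -0.380000 + 0.26·0.874225 = -0.152701
x=0.260000, y=-0.152701:
  k1 = f(0.260000, -0.152701) = 0.926682
  k2 = f(0.390000, -0.032233) = 0.948961
  y ← -0.152701 + 0.26·0.948961 = 0.094028
x=0.520000, y=0.094028:
  k1 = f(0.520000, 0.094028) = 0.941159
  k2 = f(0.650000, 0.216379) = 0.903180
  y ← 0.094028 + 0.26·0.903180 = 0.328855
y(0.78) ≈ 0.3289

0.3289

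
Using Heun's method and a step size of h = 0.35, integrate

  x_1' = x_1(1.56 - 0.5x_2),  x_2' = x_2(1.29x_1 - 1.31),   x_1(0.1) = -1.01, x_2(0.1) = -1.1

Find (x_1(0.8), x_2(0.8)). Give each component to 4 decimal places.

Heun on (x_1,x_2): k1 = f(x_n, state_n); k2 = f(x_n + h, state_n + h·k1); state_{n+1} = state_n + (h/2)·(k1 + k2).
0.100000: (-1.010000, -1.100000)
  k1 = (-2.131100, 2.874190)
  predictor → (-1.755885, -0.094034)
  k2 = (-2.821737, 0.336178)
  → (-1.876746, -0.538186)
0.450000: (-1.876746, -0.538186)
  k1 = (-3.432743, 2.007972)
  predictor → (-3.078207, 0.164605)
  k2 = (-4.548659, -0.869258)
  → (-3.273492, -0.338911)
(x_1(0.8), x_2(0.8)) ≈ (-3.2735, -0.3389)

-3.2735, -0.3389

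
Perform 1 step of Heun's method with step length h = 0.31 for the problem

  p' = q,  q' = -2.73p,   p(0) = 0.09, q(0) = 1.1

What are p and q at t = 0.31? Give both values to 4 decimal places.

0.4192, 0.8795

Heun on (p,q): k1 = f(t_n, state_n); k2 = f(t_n + h, state_n + h·k1); state_{n+1} = state_n + (h/2)·(k1 + k2).
0.000000: (0.090000, 1.100000)
  k1 = (1.100000, -0.245700)
  predictor → (0.431000, 1.023833)
  k2 = (1.023833, -1.176630)
  → (0.419194, 0.879539)
(p(0.31), q(0.31)) ≈ (0.4192, 0.8795)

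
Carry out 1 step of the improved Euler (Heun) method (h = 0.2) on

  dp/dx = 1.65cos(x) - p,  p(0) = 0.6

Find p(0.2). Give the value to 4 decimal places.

0.7857

Heun: k1 = f(x_n, p_n); k2 = f(x_n + h, p_n + h·k1); p_{n+1} = p_n + (h/2)·(k1 + k2).
x=0.000000, p=0.600000:
  k1 = f(0.000000, 0.600000) = 1.050000
  k2 = f(0.200000, 0.810000) = 0.807110
  p ← 0.600000 + (0.2/2)·(1.050000 + 0.807110) = 0.785711
p(0.2) ≈ 0.7857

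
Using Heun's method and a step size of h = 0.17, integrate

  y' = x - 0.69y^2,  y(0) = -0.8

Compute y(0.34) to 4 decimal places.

-0.9193

Heun: k1 = f(x_n, y_n); k2 = f(x_n + h, y_n + h·k1); y_{n+1} = y_n + (h/2)·(k1 + k2).
x=0.000000, y=-0.800000:
  k1 = f(0.000000, -0.800000) = -0.441600
  k2 = f(0.170000, -0.875072) = -0.358368
  y ← -0.800000 + (0.17/2)·(-0.441600 + (-0.358368)) = -0.867997
x=0.170000, y=-0.867997:
  k1 = f(0.170000, -0.867997) = -0.349859
  k2 = f(0.340000, -0.927473) = -0.253543
  y ← -0.867997 + (0.17/2)·(-0.349859 + (-0.253543)) = -0.919286
y(0.34) ≈ -0.9193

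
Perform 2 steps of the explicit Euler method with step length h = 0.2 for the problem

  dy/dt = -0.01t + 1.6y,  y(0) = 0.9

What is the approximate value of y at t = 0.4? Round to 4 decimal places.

Euler: y_{n+1} = y_n + h·f(t_n, y_n).
t=0.000000, y=0.900000: f=1.440000 → y ← 0.900000 + 0.2·1.440000 = 1.188000
t=0.200000, y=1.188000: f=1.898800 → y ← 1.188000 + 0.2·1.898800 = 1.567760
y(0.4) ≈ 1.5678

1.5678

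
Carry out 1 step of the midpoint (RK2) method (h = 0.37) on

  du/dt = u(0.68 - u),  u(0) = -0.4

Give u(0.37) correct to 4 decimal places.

Midpoint: k1 = f(t_n, u_n); k2 = f(t_n + h/2, u_n + (h/2)·k1); u_{n+1} = u_n + h·k2.
t=0.000000, u=-0.400000:
  k1 = f(0.000000, -0.400000) = -0.432000
  k2 = f(0.185000, -0.479920) = -0.556669
  u ← -0.400000 + 0.37·(-0.556669) = -0.605967
u(0.37) ≈ -0.6060

-0.6060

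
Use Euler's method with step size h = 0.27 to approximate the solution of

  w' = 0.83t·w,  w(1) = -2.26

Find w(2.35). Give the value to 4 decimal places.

-9.8513

Euler: w_{n+1} = w_n + h·f(t_n, w_n).
t=1.000000, w=-2.260000: f=-1.875800 → w ← -2.260000 + 0.27·(-1.875800) = -2.766466
t=1.270000, w=-2.766466: f=-2.916132 → w ← -2.766466 + 0.27·(-2.916132) = -3.553822
t=1.540000, w=-3.553822: f=-4.542495 → w ← -3.553822 + 0.27·(-4.542495) = -4.780295
t=1.810000, w=-4.780295: f=-7.181437 → w ← -4.780295 + 0.27·(-7.181437) = -6.719283
t=2.080000, w=-6.719283: f=-11.600171 → w ← -6.719283 + 0.27·(-11.600171) = -9.851329
w(2.35) ≈ -9.8513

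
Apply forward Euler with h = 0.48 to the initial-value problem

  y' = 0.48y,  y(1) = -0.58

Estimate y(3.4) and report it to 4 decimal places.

-1.6355

Euler: y_{n+1} = y_n + h·f(t_n, y_n).
t=1.000000, y=-0.580000: f=-0.278400 → y ← -0.580000 + 0.48·(-0.278400) = -0.713632
t=1.480000, y=-0.713632: f=-0.342543 → y ← -0.713632 + 0.48·(-0.342543) = -0.878053
t=1.960000, y=-0.878053: f=-0.421465 → y ← -0.878053 + 0.48·(-0.421465) = -1.080356
t=2.440000, y=-1.080356: f=-0.518571 → y ← -1.080356 + 0.48·(-0.518571) = -1.329270
t=2.920000, y=-1.329270: f=-0.638050 → y ← -1.329270 + 0.48·(-0.638050) = -1.635534
y(3.4) ≈ -1.6355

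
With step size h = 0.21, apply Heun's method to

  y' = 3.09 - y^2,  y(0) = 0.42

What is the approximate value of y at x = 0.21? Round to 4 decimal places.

0.9386

Heun: k1 = f(x_n, y_n); k2 = f(x_n + h, y_n + h·k1); y_{n+1} = y_n + (h/2)·(k1 + k2).
x=0.000000, y=0.420000:
  k1 = f(0.000000, 0.420000) = 2.913600
  k2 = f(0.210000, 1.031856) = 2.025273
  y ← 0.420000 + (0.21/2)·(2.913600 + 2.025273) = 0.938582
y(0.21) ≈ 0.9386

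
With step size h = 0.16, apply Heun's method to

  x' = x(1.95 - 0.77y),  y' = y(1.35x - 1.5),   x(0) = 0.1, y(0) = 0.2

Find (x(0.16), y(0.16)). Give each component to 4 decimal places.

0.1332, 0.1616

Heun on (x,y): k1 = f(s_n, state_n); k2 = f(s_n + h, state_n + h·k1); state_{n+1} = state_n + (h/2)·(k1 + k2).
0.000000: (0.100000, 0.200000)
  k1 = (0.179600, -0.273000)
  predictor → (0.128736, 0.156320)
  k2 = (0.235540, -0.207313)
  → (0.133211, 0.161575)
(x(0.16), y(0.16)) ≈ (0.1332, 0.1616)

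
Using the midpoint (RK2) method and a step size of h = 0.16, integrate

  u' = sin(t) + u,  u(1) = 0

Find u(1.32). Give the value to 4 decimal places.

0.3412

Midpoint: k1 = f(t_n, u_n); k2 = f(t_n + h/2, u_n + (h/2)·k1); u_{n+1} = u_n + h·k2.
t=1.000000, u=0.000000:
  k1 = f(1.000000, 0.000000) = 0.841471
  k2 = f(1.080000, 0.067318) = 0.949275
  u ← 0.000000 + 0.16·0.949275 = 0.151884
t=1.160000, u=0.151884:
  k1 = f(1.160000, 0.151884) = 1.068687
  k2 = f(1.240000, 0.237379) = 1.183163
  u ← 0.151884 + 0.16·1.183163 = 0.341190
u(1.32) ≈ 0.3412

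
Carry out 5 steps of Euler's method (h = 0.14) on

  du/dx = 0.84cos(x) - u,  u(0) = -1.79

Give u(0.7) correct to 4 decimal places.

-0.4281

Euler: u_{n+1} = u_n + h·f(x_n, u_n).
x=0.000000, u=-1.790000: f=2.630000 → u ← -1.790000 + 0.14·2.630000 = -1.421800
x=0.140000, u=-1.421800: f=2.253581 → u ← -1.421800 + 0.14·2.253581 = -1.106299
x=0.280000, u=-1.106299: f=1.913585 → u ← -1.106299 + 0.14·1.913585 = -0.838397
x=0.420000, u=-0.838397: f=1.605391 → u ← -0.838397 + 0.14·1.605391 = -0.613642
x=0.560000, u=-0.613642: f=1.325336 → u ← -0.613642 + 0.14·1.325336 = -0.428095
u(0.7) ≈ -0.4281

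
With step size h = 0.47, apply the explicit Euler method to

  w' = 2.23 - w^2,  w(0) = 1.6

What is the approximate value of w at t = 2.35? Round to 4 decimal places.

1.4921

Euler: w_{n+1} = w_n + h·f(t_n, w_n).
t=0.000000, w=1.600000: f=-0.330000 → w ← 1.600000 + 0.47·(-0.330000) = 1.444900
t=0.470000, w=1.444900: f=0.142264 → w ← 1.444900 + 0.47·0.142264 = 1.511764
t=0.940000, w=1.511764: f=-0.055431 → w ← 1.511764 + 0.47·(-0.055431) = 1.485712
t=1.410000, w=1.485712: f=0.022661 → w ← 1.485712 + 0.47·0.022661 = 1.496362
t=1.880000, w=1.496362: f=-0.009100 → w ← 1.496362 + 0.47·(-0.009100) = 1.492085
w(2.35) ≈ 1.4921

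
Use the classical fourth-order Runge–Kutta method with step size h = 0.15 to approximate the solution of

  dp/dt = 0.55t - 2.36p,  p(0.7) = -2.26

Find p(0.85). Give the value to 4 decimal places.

RK4: k1 = f(t_n, p_n); k2 = f(t_n + h/2, p_n + (h/2)·k1); k3 = f(t_n + h/2, p_n + (h/2)·k2); k4 = f(t_n + h, p_n + h·k3); p_{n+1} = p_n + (h/6)·(k1 + 2k2 + 2k3 + k4).
t=0.700000, p=-2.260000:
  k1 = f(0.700000, -2.260000) = 5.718600
  k2 = f(0.775000, -1.831105) = 4.747658
  k3 = f(0.775000, -1.903926) = 4.919515
  k4 = f(0.850000, -1.522073) = 4.059592
  p ← -2.260000 + (0.15/6)·(k1 + 2k2 + 2k3 + k4) = -1.532187
p(0.85) ≈ -1.5322

-1.5322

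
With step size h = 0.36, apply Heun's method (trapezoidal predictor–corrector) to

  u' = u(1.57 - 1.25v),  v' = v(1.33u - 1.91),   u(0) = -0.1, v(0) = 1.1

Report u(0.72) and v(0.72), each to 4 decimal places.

Heun on (u,v): k1 = f(t_n, state_n); k2 = f(t_n + h, state_n + h·k1); state_{n+1} = state_n + (h/2)·(k1 + k2).
0.000000: (-0.100000, 1.100000)
  k1 = (-0.019500, -2.247300)
  predictor → (-0.107020, 0.290972)
  k2 = (-0.129097, -0.597172)
  → (-0.126747, 0.587995)
0.360000: (-0.126747, 0.587995)
  k1 = (-0.105835, -1.222191)
  predictor → (-0.164848, 0.148006)
  k2 = (-0.228313, -0.315142)
  → (-0.186894, 0.311275)
(u(0.72), v(0.72)) ≈ (-0.1869, 0.3113)

-0.1869, 0.3113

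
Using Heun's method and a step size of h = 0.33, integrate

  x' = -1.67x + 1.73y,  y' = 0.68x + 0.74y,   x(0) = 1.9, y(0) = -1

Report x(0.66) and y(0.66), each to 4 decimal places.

Heun on (x,y): k1 = f(s_n, state_n); k2 = f(s_n + h, state_n + h·k1); state_{n+1} = state_n + (h/2)·(k1 + k2).
0.000000: (1.900000, -1.000000)
  k1 = (-4.903000, 0.552000)
  predictor → (0.282010, -0.817840)
  k2 = (-1.885820, -0.413435)
  → (0.779845, -0.977137)
0.330000: (0.779845, -0.977137)
  k1 = (-2.992787, -0.192787)
  predictor → (-0.207775, -1.040756)
  k2 = (-1.453524, -0.911447)
  → (0.046203, -1.159335)
(x(0.66), y(0.66)) ≈ (0.0462, -1.1593)

0.0462, -1.1593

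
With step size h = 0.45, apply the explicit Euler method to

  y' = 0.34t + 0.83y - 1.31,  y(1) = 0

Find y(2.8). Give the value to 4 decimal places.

-2.4649

Euler: y_{n+1} = y_n + h·f(t_n, y_n).
t=1.000000, y=0.000000: f=-0.970000 → y ← 0.000000 + 0.45·(-0.970000) = -0.436500
t=1.450000, y=-0.436500: f=-1.179295 → y ← -0.436500 + 0.45·(-1.179295) = -0.967183
t=1.900000, y=-0.967183: f=-1.466762 → y ← -0.967183 + 0.45·(-1.466762) = -1.627226
t=2.350000, y=-1.627226: f=-1.861597 → y ← -1.627226 + 0.45·(-1.861597) = -2.464944
y(2.8) ≈ -2.4649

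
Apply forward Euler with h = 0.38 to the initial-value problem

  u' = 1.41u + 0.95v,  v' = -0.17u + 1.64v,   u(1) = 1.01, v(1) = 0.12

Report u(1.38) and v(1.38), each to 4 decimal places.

Euler on (u,v): u_{n+1} = u_n + h·u', v_{n+1} = v_n + h·v'.
1.000000: (1.010000, 0.120000); f=(1.538100, 0.025100) → (1.594478, 0.129538)
(u(1.38), v(1.38)) ≈ (1.5945, 0.1295)

1.5945, 0.1295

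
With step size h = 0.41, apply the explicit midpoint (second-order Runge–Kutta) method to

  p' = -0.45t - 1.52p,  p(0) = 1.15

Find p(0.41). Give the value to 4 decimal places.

Midpoint: k1 = f(t_n, p_n); k2 = f(t_n + h/2, p_n + (h/2)·k1); p_{n+1} = p_n + h·k2.
t=0.000000, p=1.150000:
  k1 = f(0.000000, 1.150000) = -1.748000
  k2 = f(0.205000, 0.791660) = -1.295573
  p ← 1.150000 + 0.41·(-1.295573) = 0.618815
p(0.41) ≈ 0.6188

0.6188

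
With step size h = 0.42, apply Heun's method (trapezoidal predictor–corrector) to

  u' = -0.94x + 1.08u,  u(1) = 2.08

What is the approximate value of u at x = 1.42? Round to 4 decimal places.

Heun: k1 = f(x_n, u_n); k2 = f(x_n + h, u_n + h·k1); u_{n+1} = u_n + (h/2)·(k1 + k2).
x=1.000000, u=2.080000:
  k1 = f(1.000000, 2.080000) = 1.306400
  k2 = f(1.420000, 2.628688) = 1.504183
  u ← 2.080000 + (0.42/2)·(1.306400 + 1.504183) = 2.670222
u(1.42) ≈ 2.6702

2.6702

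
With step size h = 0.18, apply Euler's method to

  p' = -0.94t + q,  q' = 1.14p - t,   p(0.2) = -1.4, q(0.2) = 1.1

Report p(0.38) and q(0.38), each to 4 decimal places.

-1.2358, 0.7767

Euler on (p,q): p_{n+1} = p_n + h·p', q_{n+1} = q_n + h·q'.
0.200000: (-1.400000, 1.100000); f=(0.912000, -1.796000) → (-1.235840, 0.776720)
(p(0.38), q(0.38)) ≈ (-1.2358, 0.7767)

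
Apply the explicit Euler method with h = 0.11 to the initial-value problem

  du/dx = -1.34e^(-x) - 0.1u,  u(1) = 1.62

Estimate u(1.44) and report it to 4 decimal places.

1.3679

Euler: u_{n+1} = u_n + h·f(x_n, u_n).
x=1.000000, u=1.620000: f=-0.654958 → u ← 1.620000 + 0.11·(-0.654958) = 1.547955
x=1.110000, u=1.547955: f=-0.596404 → u ← 1.547955 + 0.11·(-0.596404) = 1.482350
x=1.220000, u=1.482350: f=-0.543843 → u ← 1.482350 + 0.11·(-0.543843) = 1.422527
x=1.330000, u=1.422527: f=-0.496652 → u ← 1.422527 + 0.11·(-0.496652) = 1.367896
u(1.44) ≈ 1.3679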